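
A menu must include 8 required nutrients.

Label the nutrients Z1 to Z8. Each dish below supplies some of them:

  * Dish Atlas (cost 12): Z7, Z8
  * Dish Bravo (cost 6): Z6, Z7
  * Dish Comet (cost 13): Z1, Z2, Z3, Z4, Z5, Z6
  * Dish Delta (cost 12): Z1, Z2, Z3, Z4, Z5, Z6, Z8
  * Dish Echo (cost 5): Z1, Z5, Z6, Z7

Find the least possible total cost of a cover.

17

Delta, Echo together cover every nutrient (Delta ∪ Echo = {Z1, Z2, Z3, Z4, Z5, Z6, Z7, Z8}); total cost 12 + 5 = 17.
No covering selection has total cost below 17.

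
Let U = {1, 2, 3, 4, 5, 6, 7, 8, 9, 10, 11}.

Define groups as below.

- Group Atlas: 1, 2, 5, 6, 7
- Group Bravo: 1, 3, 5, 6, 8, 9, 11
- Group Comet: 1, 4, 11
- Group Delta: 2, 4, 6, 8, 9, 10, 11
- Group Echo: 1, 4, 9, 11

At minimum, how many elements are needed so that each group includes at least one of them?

The 2 elements {5, 11} hit every group.
No single element lies in every group, so at least 2 are needed and 2 is optimal.

2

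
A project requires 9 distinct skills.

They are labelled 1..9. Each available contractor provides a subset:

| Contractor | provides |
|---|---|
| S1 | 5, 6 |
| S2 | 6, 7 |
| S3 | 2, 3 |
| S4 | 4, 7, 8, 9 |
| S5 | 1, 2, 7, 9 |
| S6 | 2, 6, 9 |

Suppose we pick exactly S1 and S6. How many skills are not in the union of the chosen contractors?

Union of S1, S6 = {2, 5, 6, 9}.
Not covered: 1, 3, 4, 7, 8 — 5 skills.

5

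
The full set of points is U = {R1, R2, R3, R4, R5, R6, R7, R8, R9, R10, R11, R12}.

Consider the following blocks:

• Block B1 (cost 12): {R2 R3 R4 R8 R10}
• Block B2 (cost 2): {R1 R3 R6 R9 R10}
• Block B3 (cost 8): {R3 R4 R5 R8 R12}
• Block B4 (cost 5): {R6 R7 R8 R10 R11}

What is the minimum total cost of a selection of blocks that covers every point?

B1, B2, B3, B4 together cover every point (B1 ∪ B2 ∪ B3 ∪ B4 = {R1, R2, R3, R4, R5, R6, R7, R8, R9, R10, R11, R12}); total cost 12 + 2 + 8 + 5 = 27.
No covering selection has total cost below 27.

27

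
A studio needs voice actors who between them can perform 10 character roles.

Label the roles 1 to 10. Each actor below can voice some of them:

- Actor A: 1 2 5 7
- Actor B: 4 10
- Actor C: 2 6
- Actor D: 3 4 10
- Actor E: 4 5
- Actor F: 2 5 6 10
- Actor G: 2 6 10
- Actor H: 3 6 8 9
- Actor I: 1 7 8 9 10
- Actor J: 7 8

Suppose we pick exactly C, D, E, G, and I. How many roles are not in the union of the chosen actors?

0

Union of C, D, E, G, I = {1, 2, 3, 4, 5, 6, 7, 8, 9, 10} — that's every role, so 0 are uncovered.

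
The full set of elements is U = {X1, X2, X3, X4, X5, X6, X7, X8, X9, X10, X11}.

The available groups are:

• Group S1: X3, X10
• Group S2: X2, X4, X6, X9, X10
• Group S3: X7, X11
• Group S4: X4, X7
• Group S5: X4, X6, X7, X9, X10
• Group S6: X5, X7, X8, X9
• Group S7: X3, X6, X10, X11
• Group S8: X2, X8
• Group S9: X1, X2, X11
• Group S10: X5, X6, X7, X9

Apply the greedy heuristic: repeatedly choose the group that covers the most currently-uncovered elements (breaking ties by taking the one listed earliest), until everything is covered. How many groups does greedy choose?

4

Greedy: pick S2 (covers 5 new) → pick S6 (covers 3 new) → pick S7 (covers 2 new) → pick S9 (covers 1 new). Total picks: 4.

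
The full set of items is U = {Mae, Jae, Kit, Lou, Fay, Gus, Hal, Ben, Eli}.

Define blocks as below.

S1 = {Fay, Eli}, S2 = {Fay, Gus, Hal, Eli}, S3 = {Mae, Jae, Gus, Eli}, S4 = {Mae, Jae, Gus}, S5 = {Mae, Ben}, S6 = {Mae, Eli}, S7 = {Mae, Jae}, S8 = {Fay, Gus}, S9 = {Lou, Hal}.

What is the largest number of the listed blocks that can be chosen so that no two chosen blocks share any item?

3

S1, S4, S9 are pairwise disjoint (S1={Fay,Eli}; S4={Mae,Jae,Gus}; S9={Lou,Hal}).
Every remaining block overlaps one of these, and no 4 of the listed blocks are pairwise disjoint, so 3 is the maximum.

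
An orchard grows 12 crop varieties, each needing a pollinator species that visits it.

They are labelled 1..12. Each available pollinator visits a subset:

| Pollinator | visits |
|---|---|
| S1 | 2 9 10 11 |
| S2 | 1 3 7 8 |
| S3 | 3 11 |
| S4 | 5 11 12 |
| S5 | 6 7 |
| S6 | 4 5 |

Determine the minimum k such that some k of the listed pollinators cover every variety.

Take {S1, S2, S4, S5, S6}. Their union is {1, 2, 3, 4, 5, 6, 7, 8, 9, 10, 11, 12}, which is all 12 varieties.
No 4 of the 6 pollinators cover everything (all 15 combinations miss at least one variety), so 5 is optimal.

5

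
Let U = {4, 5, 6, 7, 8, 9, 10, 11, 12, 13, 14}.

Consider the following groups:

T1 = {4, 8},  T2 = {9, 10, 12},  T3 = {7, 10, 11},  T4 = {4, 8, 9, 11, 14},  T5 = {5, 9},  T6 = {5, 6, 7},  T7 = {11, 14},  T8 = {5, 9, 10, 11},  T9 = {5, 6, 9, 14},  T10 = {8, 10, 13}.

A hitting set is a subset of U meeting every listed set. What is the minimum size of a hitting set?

4

H = {7, 8, 9, 14} meets every group (each contains at least one member of H), and |H| = 4.
The groups T1, T2, T6, T7 are pairwise disjoint, so any hitting set needs a separate element for each — at least 4. Hence 4 is optimal.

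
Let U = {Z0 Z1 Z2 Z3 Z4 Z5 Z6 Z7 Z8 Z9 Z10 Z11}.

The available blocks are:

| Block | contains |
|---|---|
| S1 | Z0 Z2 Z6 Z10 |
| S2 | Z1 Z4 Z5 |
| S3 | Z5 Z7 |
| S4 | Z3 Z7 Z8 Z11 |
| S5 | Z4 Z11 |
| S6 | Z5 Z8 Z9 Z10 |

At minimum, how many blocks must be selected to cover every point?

Take {S1, S2, S4, S6}. Their union is {Z0, Z1, Z2, Z3, Z4, Z5, Z6, Z7, Z8, Z9, Z10, Z11}, which is all 12 points.
Only S2 contains Z1, so S2 is forced; the remaining 9 points need at least 3 more blocks (each remaining block adds at most 4) — so at least 4 blocks are needed, and 4 is optimal.

4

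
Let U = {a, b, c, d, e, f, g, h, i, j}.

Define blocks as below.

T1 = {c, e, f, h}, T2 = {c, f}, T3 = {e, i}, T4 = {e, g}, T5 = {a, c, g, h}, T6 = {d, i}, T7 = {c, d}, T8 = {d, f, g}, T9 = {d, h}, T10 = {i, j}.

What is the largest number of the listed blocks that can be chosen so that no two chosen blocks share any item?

4

T2, T4, T9, T10 are pairwise disjoint (T2={c,f}; T4={e,g}; T9={d,h}; T10={i,j}).
Every remaining block overlaps one of these, and no 5 of the listed blocks are pairwise disjoint, so 4 is the maximum.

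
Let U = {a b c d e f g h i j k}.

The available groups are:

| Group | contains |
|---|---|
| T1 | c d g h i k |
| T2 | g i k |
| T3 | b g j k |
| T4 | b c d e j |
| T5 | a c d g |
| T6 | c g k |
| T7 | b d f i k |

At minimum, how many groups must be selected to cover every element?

4

Take {T1, T4, T5, T7}. Their union is {a, b, c, d, e, f, g, h, i, j, k}, which is all 11 elements.
No 3 of the 7 groups cover everything (all 35 combinations miss at least one element), so 4 is optimal.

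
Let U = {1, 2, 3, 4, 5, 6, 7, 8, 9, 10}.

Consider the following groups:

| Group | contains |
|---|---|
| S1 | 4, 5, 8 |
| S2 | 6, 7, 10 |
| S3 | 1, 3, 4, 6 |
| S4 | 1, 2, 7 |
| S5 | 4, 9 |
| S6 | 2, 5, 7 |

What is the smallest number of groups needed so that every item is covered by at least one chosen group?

Take {S1, S2, S3, S4, S5}. Their union is {1, 2, 3, 4, 5, 6, 7, 8, 9, 10}, which is all 10 items.
No 4 of the 6 groups cover everything (all 15 combinations miss at least one item), so 5 is optimal.

5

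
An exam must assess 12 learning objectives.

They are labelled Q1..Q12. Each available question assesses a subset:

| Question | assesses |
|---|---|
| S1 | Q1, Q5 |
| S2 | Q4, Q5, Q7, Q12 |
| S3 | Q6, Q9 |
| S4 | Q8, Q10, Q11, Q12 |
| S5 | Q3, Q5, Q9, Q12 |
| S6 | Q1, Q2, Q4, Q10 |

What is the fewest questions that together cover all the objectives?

S2 and S3 and S4 and S5 and S6 together: S2 ∪ S3 ∪ S4 ∪ S5 ∪ S6 = {Q1, Q2, Q3, Q4, Q5, Q6, Q7, Q8, Q9, Q10, Q11, Q12} — every objective is covered.
No 4 of the 6 questions cover everything (all 15 combinations miss at least one objective), so 5 is optimal.

5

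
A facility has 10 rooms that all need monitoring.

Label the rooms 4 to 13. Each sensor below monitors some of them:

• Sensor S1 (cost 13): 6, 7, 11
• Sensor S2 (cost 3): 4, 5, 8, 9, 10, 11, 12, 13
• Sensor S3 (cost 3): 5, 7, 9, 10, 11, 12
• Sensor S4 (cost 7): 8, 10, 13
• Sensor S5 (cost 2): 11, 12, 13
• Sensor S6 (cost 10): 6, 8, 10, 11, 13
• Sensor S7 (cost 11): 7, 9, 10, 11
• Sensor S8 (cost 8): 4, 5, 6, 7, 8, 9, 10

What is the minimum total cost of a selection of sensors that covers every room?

10

S5, S8 together cover every room (S5 ∪ S8 = {4, 5, 6, 7, 8, 9, 10, 11, 12, 13}); total cost 2 + 8 = 10.
The greedy pick S2, S3, S8 costs 14; no covering selection beats 10.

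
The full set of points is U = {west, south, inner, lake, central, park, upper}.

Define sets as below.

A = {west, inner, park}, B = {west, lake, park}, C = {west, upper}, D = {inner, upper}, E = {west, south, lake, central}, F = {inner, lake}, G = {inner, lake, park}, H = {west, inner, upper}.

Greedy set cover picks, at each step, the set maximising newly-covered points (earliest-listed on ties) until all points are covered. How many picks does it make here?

3

Greedy: pick E (covers 4 new) → pick A (covers 2 new) → pick C (covers 1 new). Total picks: 3.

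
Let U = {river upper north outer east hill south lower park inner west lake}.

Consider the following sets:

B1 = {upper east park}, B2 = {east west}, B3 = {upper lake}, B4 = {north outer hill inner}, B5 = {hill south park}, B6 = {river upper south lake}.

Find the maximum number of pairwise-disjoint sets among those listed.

B2, B3, B4 are pairwise disjoint (B2={east,west}; B3={upper,lake}; B4={north,outer,hill,inner}).
Every remaining set overlaps one of these, and no 4 of the listed sets are pairwise disjoint, so 3 is the maximum.

3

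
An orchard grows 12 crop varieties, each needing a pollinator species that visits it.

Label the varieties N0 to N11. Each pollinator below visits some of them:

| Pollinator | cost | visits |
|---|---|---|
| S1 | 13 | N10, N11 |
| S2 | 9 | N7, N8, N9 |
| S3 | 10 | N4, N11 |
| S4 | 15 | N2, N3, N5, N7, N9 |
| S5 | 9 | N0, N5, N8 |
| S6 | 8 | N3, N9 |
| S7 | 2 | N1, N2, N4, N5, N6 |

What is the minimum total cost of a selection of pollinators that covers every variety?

39

S1, S4, S5, S7 together cover every variety (S1 ∪ S4 ∪ S5 ∪ S7 = {N0, N1, N2, N3, N4, N5, N6, N7, N8, N9, N10, N11}); total cost 13 + 15 + 9 + 2 = 39.
The greedy pick S7, S2, S1, S6, S5 costs 41; no covering selection beats 39.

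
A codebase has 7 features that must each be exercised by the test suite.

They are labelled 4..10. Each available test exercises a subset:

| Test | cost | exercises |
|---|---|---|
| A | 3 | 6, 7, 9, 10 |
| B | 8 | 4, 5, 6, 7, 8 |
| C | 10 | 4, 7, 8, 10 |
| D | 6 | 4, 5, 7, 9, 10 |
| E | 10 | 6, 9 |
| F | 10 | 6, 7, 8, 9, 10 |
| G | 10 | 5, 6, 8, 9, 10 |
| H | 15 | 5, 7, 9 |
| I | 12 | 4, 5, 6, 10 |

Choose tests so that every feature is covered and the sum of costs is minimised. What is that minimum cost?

A, B together cover every feature (A ∪ B = {4, 5, 6, 7, 8, 9, 10}); total cost 3 + 8 = 11.
No covering selection has total cost below 11.

11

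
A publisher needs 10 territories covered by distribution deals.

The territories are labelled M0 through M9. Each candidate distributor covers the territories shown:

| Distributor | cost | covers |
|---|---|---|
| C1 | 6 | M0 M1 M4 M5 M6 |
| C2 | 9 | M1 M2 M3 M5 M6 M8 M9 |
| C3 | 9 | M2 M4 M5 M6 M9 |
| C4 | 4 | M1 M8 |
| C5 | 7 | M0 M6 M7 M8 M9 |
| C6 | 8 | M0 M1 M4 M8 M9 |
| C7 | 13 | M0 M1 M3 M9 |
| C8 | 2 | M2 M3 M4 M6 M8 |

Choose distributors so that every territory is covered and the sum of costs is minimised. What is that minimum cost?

C1, C5, C8 together cover every territory (C1 ∪ C5 ∪ C8 = {M0, M1, M2, M3, M4, M5, M6, M7, M8, M9}); total cost 6 + 7 + 2 = 15.
No covering selection has total cost below 15.

15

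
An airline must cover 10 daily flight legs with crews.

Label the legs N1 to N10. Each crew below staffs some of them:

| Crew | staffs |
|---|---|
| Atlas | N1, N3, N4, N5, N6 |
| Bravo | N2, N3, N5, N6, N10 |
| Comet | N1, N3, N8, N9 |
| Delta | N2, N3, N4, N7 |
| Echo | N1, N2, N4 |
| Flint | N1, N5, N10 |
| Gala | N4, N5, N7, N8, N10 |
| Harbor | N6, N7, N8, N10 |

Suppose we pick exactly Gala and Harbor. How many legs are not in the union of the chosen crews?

Union of Gala, Harbor = {N4, N5, N6, N7, N8, N10}.
Not covered: N1, N2, N3, N9 — 4 legs.

4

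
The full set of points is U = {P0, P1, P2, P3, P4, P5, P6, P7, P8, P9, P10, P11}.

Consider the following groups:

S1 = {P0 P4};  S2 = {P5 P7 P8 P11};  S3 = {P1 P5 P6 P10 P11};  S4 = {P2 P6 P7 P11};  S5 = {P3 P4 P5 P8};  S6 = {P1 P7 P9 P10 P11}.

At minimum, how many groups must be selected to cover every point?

4

S1, S4, S5, and S6 cover everything between them: the union {P0, P1, P2, P3, P4, P5, P6, P7, P8, P9, P10, P11} is all of U.
No 3 of the 6 groups cover everything (all 20 combinations miss at least one point), so 4 is optimal.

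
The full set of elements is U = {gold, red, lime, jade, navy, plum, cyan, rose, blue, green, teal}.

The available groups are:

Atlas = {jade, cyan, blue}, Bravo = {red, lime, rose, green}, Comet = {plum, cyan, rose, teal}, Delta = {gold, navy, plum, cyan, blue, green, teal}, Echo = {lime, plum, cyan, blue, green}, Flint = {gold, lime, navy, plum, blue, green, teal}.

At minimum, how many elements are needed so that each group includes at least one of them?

2

Take H = {cyan, green}. Each listed group contains at least one of these, so H is a hitting set of size 2.
The groups Atlas, Bravo are pairwise disjoint, so any hitting set needs a separate element for each — at least 2. Hence 2 is optimal.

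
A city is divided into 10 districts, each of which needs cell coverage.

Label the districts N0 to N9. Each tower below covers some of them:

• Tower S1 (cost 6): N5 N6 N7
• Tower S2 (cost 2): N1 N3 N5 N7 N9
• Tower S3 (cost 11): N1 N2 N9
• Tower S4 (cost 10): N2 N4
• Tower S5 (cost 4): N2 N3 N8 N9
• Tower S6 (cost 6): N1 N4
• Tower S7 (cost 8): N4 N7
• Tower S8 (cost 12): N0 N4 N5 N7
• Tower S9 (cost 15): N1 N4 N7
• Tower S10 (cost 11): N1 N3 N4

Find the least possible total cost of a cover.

S1, S2, S5, S8 together cover every district (S1 ∪ S2 ∪ S5 ∪ S8 = {N0, N1, N2, N3, N4, N5, N6, N7, N8, N9}); total cost 6 + 2 + 4 + 12 = 24.
The greedy pick S2, S5, S1, S6, S8 costs 30; no covering selection beats 24.

24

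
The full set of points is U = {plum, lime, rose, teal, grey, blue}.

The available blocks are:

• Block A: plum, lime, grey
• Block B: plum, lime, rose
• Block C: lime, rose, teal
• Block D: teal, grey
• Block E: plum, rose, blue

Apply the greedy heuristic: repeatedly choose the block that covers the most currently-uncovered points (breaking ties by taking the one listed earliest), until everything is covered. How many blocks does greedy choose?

Greedy: pick A (covers 3 new) → pick C (covers 2 new) → pick E (covers 1 new). Total picks: 3.

3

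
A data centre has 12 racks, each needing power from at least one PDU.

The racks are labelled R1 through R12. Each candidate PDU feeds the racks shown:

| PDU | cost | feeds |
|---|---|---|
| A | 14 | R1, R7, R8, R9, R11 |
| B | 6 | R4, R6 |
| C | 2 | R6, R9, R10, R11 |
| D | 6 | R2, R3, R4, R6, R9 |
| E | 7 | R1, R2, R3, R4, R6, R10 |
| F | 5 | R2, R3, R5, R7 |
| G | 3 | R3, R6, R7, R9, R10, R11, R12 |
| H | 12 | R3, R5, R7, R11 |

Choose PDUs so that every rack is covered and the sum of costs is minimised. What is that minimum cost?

A, D, F, G together cover every rack (A ∪ D ∪ F ∪ G = {R1, R2, R3, R4, R5, R6, R7, R8, R9, R10, R11, R12}); total cost 14 + 6 + 5 + 3 = 28.
The greedy pick G, E, F, A costs 29; no covering selection beats 28.

28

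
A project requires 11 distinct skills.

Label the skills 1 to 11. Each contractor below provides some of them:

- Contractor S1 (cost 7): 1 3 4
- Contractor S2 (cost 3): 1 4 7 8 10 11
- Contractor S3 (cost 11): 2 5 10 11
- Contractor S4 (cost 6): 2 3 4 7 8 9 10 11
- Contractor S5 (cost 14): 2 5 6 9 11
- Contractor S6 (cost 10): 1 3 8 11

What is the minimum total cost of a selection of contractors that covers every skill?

23

S2, S4, S5 together cover every skill (S2 ∪ S4 ∪ S5 = {1, 2, 3, 4, 5, 6, 7, 8, 9, 10, 11}); total cost 3 + 6 + 14 = 23.
No covering selection has total cost below 23.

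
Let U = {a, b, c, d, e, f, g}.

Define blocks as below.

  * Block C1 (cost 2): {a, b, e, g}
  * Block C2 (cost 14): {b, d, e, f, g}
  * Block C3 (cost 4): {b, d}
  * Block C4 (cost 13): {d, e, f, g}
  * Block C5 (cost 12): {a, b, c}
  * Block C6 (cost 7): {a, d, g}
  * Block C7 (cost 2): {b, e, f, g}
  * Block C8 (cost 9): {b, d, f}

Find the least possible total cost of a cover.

18

C3, C5, C7 together cover every point (C3 ∪ C5 ∪ C7 = {a, b, c, d, e, f, g}); total cost 4 + 12 + 2 = 18.
The greedy pick C1, C7, C3, C5 costs 20; no covering selection beats 18.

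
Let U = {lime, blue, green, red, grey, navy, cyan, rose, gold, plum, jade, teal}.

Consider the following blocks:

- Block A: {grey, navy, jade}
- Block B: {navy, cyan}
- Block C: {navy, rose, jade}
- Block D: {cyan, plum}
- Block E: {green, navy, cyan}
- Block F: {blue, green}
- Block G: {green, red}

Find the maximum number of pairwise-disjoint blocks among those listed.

3

C, D, F are pairwise disjoint (C={navy,rose,jade}; D={cyan,plum}; F={blue,green}).
Every remaining block overlaps one of these, and no 4 of the listed blocks are pairwise disjoint, so 3 is the maximum.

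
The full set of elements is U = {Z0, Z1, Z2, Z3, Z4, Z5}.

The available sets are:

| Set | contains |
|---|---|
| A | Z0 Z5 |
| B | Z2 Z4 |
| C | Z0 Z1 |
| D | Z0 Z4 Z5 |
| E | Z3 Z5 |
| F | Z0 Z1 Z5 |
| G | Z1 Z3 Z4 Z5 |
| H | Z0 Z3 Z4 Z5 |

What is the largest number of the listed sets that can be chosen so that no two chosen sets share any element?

B, C, E are pairwise disjoint (B={Z2,Z4}; C={Z0,Z1}; E={Z3,Z5}).
Every remaining set overlaps one of these, and no 4 of the listed sets are pairwise disjoint, so 3 is the maximum.

3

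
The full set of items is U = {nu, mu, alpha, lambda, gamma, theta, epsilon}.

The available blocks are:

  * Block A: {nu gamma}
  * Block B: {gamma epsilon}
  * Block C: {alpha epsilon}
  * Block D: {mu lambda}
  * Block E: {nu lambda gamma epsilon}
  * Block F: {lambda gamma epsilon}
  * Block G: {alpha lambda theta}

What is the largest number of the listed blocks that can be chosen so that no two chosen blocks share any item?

A, C, D are pairwise disjoint (A={nu,gamma}; C={alpha,epsilon}; D={mu,lambda}).
Every remaining block overlaps one of these, and no 4 of the listed blocks are pairwise disjoint, so 3 is the maximum.

3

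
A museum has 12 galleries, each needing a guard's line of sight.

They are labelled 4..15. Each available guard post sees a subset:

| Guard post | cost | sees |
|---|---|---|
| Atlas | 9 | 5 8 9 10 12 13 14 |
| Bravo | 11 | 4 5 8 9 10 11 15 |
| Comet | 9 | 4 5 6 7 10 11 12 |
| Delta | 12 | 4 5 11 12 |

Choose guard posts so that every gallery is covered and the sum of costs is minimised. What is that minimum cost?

Atlas, Bravo, Comet together cover every gallery (Atlas ∪ Bravo ∪ Comet = {4, 5, 6, 7, 8, 9, 10, 11, 12, 13, 14, 15}); total cost 9 + 11 + 9 = 29.
No covering selection has total cost below 29.

29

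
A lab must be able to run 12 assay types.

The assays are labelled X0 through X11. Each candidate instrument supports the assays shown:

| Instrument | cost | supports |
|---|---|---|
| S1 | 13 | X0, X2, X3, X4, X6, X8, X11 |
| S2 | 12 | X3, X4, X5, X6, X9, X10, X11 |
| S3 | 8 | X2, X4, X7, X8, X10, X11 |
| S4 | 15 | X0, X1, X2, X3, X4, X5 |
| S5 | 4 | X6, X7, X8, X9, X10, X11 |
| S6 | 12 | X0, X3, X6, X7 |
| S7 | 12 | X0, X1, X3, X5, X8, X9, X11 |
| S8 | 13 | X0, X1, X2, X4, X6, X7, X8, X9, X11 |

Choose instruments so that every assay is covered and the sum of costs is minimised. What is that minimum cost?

S4, S5 together cover every assay (S4 ∪ S5 = {X0, X1, X2, X3, X4, X5, X6, X7, X8, X9, X10, X11}); total cost 15 + 4 = 19.
No covering selection has total cost below 19.

19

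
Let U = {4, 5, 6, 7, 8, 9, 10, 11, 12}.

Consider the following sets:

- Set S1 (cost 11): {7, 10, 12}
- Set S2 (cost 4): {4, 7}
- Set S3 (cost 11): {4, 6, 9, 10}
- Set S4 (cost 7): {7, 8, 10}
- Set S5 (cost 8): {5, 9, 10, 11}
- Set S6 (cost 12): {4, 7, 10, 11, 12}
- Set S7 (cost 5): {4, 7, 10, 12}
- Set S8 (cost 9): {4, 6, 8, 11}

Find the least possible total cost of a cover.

S5, S7, S8 together cover every item (S5 ∪ S7 ∪ S8 = {4, 5, 6, 7, 8, 9, 10, 11, 12}); total cost 8 + 5 + 9 = 22.
No covering selection has total cost below 22.

22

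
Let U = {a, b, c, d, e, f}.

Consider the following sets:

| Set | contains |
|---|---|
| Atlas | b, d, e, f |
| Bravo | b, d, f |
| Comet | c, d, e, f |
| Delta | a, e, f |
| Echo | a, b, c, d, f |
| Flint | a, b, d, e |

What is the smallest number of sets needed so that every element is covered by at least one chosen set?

2

Atlas and Echo cover everything between them: the union {a, b, c, d, e, f} is all of U.
No single set has all 6 elements (the largest, Echo, has 5), so 2 is optimal.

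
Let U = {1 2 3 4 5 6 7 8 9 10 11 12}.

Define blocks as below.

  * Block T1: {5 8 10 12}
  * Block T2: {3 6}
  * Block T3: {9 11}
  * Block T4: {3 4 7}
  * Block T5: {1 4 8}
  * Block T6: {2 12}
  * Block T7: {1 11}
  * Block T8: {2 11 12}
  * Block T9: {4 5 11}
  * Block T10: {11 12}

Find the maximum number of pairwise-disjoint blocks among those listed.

4

T2, T3, T5, T6 are pairwise disjoint (T2={3,6}; T3={9,11}; T5={1,4,8}; T6={2,12}).
Every remaining block overlaps one of these, and no 5 of the listed blocks are pairwise disjoint, so 4 is the maximum.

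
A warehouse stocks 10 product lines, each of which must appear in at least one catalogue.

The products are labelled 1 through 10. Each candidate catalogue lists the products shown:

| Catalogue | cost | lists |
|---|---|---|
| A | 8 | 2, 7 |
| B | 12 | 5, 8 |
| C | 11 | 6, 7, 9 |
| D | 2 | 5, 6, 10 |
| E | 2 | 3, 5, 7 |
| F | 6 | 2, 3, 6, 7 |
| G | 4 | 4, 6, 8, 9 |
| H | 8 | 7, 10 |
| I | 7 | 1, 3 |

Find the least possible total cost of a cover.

D, F, G, I together cover every product (D ∪ F ∪ G ∪ I = {1, 2, 3, 4, 5, 6, 7, 8, 9, 10}); total cost 2 + 6 + 4 + 7 = 19.
The greedy pick D, E, G, F, I costs 21; no covering selection beats 19.

19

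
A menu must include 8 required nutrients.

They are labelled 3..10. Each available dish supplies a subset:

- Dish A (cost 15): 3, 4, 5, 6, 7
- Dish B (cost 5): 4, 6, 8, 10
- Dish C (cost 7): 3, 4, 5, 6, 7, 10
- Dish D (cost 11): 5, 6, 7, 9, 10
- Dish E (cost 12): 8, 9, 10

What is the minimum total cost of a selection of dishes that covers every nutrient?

19

C, E together cover every nutrient (C ∪ E = {3, 4, 5, 6, 7, 8, 9, 10}); total cost 7 + 12 = 19.
The greedy pick C, B, D costs 23; no covering selection beats 19.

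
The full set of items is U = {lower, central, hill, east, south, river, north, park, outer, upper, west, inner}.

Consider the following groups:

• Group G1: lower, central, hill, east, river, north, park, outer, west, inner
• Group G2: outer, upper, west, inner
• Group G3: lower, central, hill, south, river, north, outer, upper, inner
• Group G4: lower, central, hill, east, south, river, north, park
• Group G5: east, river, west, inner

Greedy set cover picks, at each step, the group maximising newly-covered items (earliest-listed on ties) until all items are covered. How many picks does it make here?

2

Greedy: pick G1 (covers 10 new) → pick G3 (covers 2 new). Total picks: 2.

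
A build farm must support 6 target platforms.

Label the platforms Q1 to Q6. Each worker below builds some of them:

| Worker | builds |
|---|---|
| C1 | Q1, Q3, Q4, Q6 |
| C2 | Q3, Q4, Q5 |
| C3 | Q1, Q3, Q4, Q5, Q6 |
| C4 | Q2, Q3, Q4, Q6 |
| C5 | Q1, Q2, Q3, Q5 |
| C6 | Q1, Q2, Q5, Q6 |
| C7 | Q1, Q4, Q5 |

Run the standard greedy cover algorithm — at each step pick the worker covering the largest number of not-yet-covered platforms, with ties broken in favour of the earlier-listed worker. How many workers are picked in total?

Greedy: pick C3 (covers 5 new) → pick C4 (covers 1 new). Total picks: 2.

2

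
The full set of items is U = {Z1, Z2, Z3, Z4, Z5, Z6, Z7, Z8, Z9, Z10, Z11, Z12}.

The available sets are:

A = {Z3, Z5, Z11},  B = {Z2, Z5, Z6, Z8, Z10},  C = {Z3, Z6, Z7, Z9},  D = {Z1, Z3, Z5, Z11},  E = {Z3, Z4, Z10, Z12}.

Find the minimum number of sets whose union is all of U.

4

B and C and D and E together: B ∪ C ∪ D ∪ E = {Z1, Z2, Z3, Z4, Z5, Z6, Z7, Z8, Z9, Z10, Z11, Z12} — every item is covered.
Only B contains Z2, so B is forced; the remaining 7 items need at least 3 more sets (each remaining set adds at most 3) — so at least 4 sets are needed, and 4 is optimal.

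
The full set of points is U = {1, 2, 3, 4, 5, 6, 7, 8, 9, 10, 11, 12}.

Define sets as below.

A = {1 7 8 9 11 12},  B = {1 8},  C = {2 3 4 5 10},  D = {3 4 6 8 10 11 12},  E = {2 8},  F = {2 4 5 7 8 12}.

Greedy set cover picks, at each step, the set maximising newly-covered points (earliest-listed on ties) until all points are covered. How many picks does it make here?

3

Greedy: pick D (covers 7 new) → pick A (covers 3 new) → pick C (covers 2 new). Total picks: 3.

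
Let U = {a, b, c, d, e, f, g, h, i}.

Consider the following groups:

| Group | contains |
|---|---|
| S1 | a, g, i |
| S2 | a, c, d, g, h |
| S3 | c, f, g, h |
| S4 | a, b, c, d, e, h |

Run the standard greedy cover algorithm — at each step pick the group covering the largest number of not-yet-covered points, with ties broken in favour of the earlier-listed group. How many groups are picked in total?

Greedy: pick S4 (covers 6 new) → pick S1 (covers 2 new) → pick S3 (covers 1 new). Total picks: 3.

3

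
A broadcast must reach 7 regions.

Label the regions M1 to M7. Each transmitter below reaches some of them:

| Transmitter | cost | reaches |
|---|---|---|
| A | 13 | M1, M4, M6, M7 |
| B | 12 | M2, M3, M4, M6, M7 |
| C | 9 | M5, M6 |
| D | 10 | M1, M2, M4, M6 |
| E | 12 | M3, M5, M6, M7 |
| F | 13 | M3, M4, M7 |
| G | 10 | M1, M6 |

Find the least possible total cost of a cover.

22

D, E together cover every region (D ∪ E = {M1, M2, M3, M4, M5, M6, M7}); total cost 10 + 12 = 22.
The greedy pick B, C, D costs 31; no covering selection beats 22.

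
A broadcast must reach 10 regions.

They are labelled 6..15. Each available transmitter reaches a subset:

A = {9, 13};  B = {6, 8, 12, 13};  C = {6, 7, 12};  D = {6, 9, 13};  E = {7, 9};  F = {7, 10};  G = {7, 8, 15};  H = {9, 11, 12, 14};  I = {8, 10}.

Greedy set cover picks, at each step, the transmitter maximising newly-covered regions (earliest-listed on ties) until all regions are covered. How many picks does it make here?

Greedy: pick B (covers 4 new) → pick H (covers 3 new) → pick F (covers 2 new) → pick G (covers 1 new). Total picks: 4.

4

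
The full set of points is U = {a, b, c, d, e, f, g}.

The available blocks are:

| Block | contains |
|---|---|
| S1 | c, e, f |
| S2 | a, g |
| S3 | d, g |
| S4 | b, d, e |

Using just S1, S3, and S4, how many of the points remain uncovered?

1

Union of S1, S3, S4 = {b, c, d, e, f, g}.
Not covered: a — 1 point.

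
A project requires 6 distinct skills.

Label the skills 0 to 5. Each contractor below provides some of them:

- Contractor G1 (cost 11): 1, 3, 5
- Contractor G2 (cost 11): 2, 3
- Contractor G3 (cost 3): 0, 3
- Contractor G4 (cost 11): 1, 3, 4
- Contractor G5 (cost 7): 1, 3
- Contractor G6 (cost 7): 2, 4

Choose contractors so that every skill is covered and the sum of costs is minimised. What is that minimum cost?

G1, G3, G6 together cover every skill (G1 ∪ G3 ∪ G6 = {0, 1, 2, 3, 4, 5}); total cost 11 + 3 + 7 = 21.
No covering selection has total cost below 21.

21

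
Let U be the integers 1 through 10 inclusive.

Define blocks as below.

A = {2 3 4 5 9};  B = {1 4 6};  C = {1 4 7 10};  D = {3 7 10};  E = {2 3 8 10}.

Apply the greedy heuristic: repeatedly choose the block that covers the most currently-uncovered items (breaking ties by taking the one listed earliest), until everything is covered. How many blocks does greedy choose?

Greedy: pick A (covers 5 new) → pick C (covers 3 new) → pick B (covers 1 new) → pick E (covers 1 new). Total picks: 4.

4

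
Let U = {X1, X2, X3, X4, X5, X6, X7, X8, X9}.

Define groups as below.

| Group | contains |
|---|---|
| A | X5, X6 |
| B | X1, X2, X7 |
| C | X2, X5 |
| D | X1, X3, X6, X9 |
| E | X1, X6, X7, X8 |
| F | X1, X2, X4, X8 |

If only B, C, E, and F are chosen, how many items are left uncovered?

Union of B, C, E, F = {X1, X2, X4, X5, X6, X7, X8}.
Not covered: X3, X9 — 2 items.

2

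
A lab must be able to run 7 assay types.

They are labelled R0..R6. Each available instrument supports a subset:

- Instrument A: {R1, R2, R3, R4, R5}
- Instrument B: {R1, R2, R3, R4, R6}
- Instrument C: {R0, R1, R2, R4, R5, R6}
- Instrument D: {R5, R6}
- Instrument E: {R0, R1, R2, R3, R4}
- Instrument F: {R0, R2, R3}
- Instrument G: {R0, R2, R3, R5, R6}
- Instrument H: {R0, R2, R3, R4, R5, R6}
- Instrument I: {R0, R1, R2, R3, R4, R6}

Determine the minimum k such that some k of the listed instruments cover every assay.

2

Take {E, G}. Their union is {R0, R1, R2, R3, R4, R5, R6}, which is all 7 assays.
No single instrument has all 7 assays (the largest, C, has 6), so 2 is optimal.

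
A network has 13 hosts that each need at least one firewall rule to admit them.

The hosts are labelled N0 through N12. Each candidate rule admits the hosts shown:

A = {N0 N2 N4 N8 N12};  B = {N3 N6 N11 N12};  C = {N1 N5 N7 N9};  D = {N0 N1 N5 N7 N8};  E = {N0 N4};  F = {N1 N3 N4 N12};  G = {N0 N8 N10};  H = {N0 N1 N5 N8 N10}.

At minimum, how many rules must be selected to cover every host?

4

Take {A, B, C, H}. Their union is {N0, N1, N2, N3, N4, N5, N6, N7, N8, N9, N10, N11, N12}, which is all 13 hosts.
No 3 of the 8 rules cover everything (all 56 combinations miss at least one host), so 4 is optimal.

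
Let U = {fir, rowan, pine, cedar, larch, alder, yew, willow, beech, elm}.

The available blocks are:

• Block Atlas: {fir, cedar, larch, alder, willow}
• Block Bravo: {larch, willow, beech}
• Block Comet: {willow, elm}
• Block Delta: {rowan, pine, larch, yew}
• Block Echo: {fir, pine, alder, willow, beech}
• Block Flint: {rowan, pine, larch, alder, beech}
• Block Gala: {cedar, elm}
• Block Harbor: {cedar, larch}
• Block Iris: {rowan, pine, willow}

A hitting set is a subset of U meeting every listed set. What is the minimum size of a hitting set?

Take H = {larch, willow, elm}. Each listed block contains at least one of these, so H is a hitting set of size 3.
No choice of 2 items meets every block, so 3 is the minimum.

3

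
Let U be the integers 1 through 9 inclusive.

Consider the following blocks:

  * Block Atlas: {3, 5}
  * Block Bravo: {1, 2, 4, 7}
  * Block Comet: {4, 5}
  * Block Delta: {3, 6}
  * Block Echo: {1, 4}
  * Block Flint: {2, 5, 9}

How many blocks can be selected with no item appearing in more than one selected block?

3

Delta, Echo, Flint are pairwise disjoint (Delta={3,6}; Echo={1,4}; Flint={2,5,9}).
Every remaining block overlaps one of these, and no 4 of the listed blocks are pairwise disjoint, so 3 is the maximum.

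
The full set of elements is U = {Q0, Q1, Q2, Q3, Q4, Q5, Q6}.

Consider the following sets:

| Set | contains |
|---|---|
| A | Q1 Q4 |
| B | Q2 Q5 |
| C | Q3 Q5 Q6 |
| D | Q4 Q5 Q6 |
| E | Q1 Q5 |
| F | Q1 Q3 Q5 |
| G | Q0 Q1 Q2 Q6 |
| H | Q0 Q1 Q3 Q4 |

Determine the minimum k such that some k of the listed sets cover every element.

3

Take {C, D, G}. Their union is {Q0, Q1, Q2, Q3, Q4, Q5, Q6}, which is all 7 elements.
No 2 of the 8 sets cover everything (all 28 combinations miss at least one element), so 3 is optimal.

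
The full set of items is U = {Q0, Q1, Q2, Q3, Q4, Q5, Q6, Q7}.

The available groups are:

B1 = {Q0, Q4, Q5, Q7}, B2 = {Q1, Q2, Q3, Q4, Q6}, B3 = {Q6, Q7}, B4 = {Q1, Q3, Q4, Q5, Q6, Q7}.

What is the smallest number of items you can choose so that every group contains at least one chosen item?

H = {Q3, Q7} meets every group (each contains at least one member of H), and |H| = 2.
No single item lies in every group, so at least 2 are needed and 2 is optimal.

2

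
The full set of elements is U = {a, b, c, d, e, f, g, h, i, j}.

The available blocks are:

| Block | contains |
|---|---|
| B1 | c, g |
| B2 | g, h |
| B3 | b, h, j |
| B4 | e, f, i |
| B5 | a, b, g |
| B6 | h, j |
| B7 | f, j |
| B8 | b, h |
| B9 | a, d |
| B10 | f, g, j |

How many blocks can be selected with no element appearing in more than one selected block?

B1, B7, B8, B9 are pairwise disjoint (B1={c,g}; B7={f,j}; B8={b,h}; B9={a,d}).
Every remaining block overlaps one of these, and no 5 of the listed blocks are pairwise disjoint, so 4 is the maximum.

4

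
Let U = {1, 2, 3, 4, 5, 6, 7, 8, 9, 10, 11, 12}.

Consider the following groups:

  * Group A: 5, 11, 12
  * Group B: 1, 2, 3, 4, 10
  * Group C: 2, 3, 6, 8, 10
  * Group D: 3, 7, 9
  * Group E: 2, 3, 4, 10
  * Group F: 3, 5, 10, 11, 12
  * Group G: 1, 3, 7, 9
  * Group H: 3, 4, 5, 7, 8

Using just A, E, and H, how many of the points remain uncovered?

Union of A, E, H = {2, 3, 4, 5, 7, 8, 10, 11, 12}.
Not covered: 1, 6, 9 — 3 points.

3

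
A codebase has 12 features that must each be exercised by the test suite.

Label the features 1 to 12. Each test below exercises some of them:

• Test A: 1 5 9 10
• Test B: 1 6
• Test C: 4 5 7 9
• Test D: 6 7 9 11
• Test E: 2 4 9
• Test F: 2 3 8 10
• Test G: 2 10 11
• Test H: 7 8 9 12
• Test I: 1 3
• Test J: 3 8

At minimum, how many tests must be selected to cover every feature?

5

C and D and F and H and I together: C ∪ D ∪ F ∪ H ∪ I = {1, 2, 3, 4, 5, 6, 7, 8, 9, 10, 11, 12} — every feature is covered.
No 4 of the 10 tests cover everything (all 210 combinations miss at least one feature), so 5 is optimal.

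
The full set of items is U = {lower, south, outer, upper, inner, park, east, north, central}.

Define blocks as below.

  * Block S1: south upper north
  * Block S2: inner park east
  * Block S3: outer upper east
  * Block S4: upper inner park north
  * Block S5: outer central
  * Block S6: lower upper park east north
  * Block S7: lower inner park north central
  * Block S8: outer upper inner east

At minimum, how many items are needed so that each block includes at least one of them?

3

Take H = {upper, east, central}. Each listed block contains at least one of these, so H is a hitting set of size 3.
The blocks S1, S2, S5 are pairwise disjoint, so any hitting set needs a separate item for each — at least 3. Hence 3 is optimal.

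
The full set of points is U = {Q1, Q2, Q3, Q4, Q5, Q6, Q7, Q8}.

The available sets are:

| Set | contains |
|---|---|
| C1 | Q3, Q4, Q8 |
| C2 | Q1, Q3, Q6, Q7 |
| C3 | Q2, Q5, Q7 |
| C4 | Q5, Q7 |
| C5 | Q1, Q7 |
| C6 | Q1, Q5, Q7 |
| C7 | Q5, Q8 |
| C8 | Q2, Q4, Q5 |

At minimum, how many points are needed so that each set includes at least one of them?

3

The 3 points {Q5, Q7, Q8} hit every set.
No choice of 2 points meets every set, so 3 is the minimum.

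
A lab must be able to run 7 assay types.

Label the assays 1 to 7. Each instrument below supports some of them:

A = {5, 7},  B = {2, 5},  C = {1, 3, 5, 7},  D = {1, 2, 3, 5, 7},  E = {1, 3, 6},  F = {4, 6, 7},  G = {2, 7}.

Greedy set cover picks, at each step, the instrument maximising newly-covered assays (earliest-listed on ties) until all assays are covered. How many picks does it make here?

Greedy: pick D (covers 5 new) → pick F (covers 2 new). Total picks: 2.

2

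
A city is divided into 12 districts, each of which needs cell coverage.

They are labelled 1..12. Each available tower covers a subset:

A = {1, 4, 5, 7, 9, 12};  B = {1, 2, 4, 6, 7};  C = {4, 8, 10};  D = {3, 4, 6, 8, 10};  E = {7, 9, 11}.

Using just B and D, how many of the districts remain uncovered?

4

Union of B, D = {1, 2, 3, 4, 6, 7, 8, 10}.
Not covered: 5, 9, 11, 12 — 4 districts.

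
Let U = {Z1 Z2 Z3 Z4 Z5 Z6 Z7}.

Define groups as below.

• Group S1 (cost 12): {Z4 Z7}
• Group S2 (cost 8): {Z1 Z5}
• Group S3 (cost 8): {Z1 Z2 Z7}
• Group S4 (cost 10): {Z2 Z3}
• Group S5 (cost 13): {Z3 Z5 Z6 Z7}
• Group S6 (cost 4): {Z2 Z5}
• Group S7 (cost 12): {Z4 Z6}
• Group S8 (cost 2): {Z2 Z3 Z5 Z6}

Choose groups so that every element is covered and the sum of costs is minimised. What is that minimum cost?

S1, S3, S8 together cover every element (S1 ∪ S3 ∪ S8 = {Z1, Z2, Z3, Z4, Z5, Z6, Z7}); total cost 12 + 8 + 2 = 22.
No covering selection has total cost below 22.

22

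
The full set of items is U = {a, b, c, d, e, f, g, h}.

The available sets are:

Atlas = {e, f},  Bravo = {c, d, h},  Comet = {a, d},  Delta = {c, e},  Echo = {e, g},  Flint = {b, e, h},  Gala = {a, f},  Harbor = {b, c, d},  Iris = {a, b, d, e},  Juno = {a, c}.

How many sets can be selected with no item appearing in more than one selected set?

Bravo, Echo, Gala are pairwise disjoint (Bravo={c,d,h}; Echo={e,g}; Gala={a,f}).
Every remaining set overlaps one of these, and no 4 of the listed sets are pairwise disjoint, so 3 is the maximum.

3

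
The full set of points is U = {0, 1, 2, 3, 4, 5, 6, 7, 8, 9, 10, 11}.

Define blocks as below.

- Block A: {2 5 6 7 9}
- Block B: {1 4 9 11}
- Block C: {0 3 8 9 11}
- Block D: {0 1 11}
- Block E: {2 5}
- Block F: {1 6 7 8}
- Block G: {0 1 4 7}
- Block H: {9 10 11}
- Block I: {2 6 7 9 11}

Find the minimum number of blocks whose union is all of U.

A and B and C and H together: A ∪ B ∪ C ∪ H = {0, 1, 2, 3, 4, 5, 6, 7, 8, 9, 10, 11} — every point is covered.
Only H contains 10, so H is forced; the remaining 9 points need at least 3 more blocks (each remaining block adds at most 4) — so at least 4 blocks are needed, and 4 is optimal.

4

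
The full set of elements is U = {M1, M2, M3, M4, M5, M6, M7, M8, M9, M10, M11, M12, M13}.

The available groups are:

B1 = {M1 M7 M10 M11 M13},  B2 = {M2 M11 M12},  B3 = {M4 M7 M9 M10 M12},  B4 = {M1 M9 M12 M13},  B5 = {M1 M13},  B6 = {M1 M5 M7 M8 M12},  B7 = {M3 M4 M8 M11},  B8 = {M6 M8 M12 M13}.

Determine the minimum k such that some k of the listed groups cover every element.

B2 and B3 and B6 and B7 and B8 together: B2 ∪ B3 ∪ B6 ∪ B7 ∪ B8 = {M1, M2, M3, M4, M5, M6, M7, M8, M9, M10, M11, M12, M13} — every element is covered.
No 4 of the 8 groups cover everything (all 70 combinations miss at least one element), so 5 is optimal.

5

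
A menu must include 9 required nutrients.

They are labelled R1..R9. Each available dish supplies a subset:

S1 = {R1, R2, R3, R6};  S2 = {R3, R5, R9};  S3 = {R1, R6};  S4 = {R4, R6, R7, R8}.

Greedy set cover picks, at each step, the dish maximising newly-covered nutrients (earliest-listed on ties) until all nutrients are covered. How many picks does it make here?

3

Greedy: pick S1 (covers 4 new) → pick S4 (covers 3 new) → pick S2 (covers 2 new). Total picks: 3.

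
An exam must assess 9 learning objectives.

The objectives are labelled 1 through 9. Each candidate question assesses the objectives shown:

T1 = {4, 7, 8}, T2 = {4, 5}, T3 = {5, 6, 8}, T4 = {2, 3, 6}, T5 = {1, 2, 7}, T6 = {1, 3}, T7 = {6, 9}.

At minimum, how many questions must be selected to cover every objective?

5

Take {T2, T3, T5, T6, T7}. Their union is {1, 2, 3, 4, 5, 6, 7, 8, 9}, which is all 9 objectives.
No 4 of the 7 questions cover everything (all 35 combinations miss at least one objective), so 5 is optimal.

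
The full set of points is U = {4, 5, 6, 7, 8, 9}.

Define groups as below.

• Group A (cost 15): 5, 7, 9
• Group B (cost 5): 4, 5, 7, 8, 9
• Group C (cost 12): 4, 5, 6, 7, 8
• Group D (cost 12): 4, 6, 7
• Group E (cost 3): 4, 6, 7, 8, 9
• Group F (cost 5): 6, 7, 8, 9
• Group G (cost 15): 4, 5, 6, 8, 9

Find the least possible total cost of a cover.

8

B, E together cover every point (B ∪ E = {4, 5, 6, 7, 8, 9}); total cost 5 + 3 = 8.
No covering selection has total cost below 8.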